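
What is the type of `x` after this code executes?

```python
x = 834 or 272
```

'or' returns first truthy value (int)

int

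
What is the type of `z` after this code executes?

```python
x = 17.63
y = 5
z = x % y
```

float % int = float

float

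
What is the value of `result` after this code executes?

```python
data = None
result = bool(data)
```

data = None; result = False

False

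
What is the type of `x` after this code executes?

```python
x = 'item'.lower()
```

str.lower() returns str

str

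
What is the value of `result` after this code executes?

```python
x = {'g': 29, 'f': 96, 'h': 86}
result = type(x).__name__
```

x is dict; result = 'dict'

'dict'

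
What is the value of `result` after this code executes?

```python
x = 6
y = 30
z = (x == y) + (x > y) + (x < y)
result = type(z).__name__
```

x is int; y is int; z is int; result = 'int'

'int'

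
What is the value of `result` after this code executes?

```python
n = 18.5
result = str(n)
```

n = 18.5; result = '18.5'

'18.5'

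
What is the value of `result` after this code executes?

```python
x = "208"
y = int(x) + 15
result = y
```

x = '208'; y = 223; result = 223

223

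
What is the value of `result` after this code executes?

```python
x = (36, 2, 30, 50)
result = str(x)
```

x = (36, 2, 30, 50); result = '(36, 2, 30, 50)'

'(36, 2, 30, 50)'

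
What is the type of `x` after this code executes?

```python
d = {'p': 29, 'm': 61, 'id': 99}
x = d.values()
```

.values() returns dict_values view

dict_values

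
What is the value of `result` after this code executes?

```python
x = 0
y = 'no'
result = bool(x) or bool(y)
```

x = 0; y = 'no'; result = True

True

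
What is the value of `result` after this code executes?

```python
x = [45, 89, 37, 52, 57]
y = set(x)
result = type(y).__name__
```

x is list; y is set; result = 'set'

'set'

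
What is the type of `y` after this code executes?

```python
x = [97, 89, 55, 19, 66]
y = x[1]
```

Indexing list[int] returns int

int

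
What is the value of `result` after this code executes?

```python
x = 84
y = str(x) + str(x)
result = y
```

x = 84; y = '8484'; result = '8484'

'8484'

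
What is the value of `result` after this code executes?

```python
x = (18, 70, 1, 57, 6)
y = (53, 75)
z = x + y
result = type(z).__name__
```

x is tuple; y is tuple; z is tuple; result = 'tuple'

'tuple'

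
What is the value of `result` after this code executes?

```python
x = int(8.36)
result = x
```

x = 8; result = 8

8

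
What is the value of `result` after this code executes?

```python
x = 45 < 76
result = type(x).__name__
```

x is bool; result = 'bool'

'bool'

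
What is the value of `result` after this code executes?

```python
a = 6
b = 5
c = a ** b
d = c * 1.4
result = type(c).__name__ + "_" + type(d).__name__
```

a is int; b is int; c is int; d is float; result = 'int_float'

'int_float'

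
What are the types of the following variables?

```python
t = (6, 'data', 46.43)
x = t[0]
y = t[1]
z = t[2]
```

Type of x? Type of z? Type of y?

tuple[0] is int; tuple[2] is float; tuple[1] is str

int, float, str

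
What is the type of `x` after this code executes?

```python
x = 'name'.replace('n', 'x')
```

str.replace() returns str

str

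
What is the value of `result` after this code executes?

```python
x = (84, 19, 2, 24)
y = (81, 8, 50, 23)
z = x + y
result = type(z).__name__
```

x is tuple; y is tuple; z is tuple; result = 'tuple'

'tuple'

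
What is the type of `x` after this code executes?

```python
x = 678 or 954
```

'or' returns first truthy value (int)

int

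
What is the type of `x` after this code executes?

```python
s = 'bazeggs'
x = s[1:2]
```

Slicing a str returns str

str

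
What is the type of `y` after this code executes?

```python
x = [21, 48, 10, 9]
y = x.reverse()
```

list.reverse() returns None

NoneType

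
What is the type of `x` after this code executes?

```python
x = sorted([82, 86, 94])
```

sorted() always returns list

list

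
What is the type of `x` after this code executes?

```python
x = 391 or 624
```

'or' returns first truthy value (int)

int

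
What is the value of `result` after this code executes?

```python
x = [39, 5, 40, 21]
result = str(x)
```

x = [39, 5, 40, 21]; result = '[39, 5, 40, 21]'

'[39, 5, 40, 21]'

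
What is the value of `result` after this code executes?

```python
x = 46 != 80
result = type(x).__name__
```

x is bool; result = 'bool'

'bool'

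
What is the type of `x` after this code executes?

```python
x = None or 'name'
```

'or' with None returns the other truthy value (str)

str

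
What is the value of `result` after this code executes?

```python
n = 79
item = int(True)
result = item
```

n = 79; item = 1; result = 1

1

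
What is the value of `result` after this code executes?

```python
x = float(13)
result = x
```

x = 13.0; result = 13.0

13.0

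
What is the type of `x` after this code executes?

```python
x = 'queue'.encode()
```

str.encode() returns bytes

bytes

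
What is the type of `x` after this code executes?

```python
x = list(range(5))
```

list(range()) returns list

list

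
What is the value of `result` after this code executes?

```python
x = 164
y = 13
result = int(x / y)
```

x = 164; y = 13; result = 12

12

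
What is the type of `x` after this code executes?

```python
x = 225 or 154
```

'or' returns first truthy value (int)

int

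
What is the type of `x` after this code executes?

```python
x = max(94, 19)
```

max() of ints returns int

int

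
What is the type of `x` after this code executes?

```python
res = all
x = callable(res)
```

callable() returns bool

bool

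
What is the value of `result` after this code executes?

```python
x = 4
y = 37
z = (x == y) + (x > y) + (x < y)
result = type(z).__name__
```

x is int; y is int; z is int; result = 'int'

'int'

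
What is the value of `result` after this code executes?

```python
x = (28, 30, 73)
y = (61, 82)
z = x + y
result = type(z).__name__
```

x is tuple; y is tuple; z is tuple; result = 'tuple'

'tuple'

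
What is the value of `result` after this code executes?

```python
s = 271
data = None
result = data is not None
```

s = 271; data = None; result = False

False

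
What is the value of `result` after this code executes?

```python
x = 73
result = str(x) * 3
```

x = 73; result = '737373'

'737373'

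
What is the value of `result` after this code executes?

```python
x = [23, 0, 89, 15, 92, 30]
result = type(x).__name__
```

x is list; result = 'list'

'list'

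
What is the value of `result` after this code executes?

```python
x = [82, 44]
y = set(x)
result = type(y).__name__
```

x is list; y is set; result = 'set'

'set'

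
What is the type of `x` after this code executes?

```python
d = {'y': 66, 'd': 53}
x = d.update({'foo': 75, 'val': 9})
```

dict.update() returns None

NoneType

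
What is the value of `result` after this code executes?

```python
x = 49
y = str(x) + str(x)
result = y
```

x = 49; y = '4949'; result = '4949'

'4949'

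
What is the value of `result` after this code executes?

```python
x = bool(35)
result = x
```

x = True; result = True

True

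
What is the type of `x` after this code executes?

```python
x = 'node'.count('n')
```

str.count() returns int

int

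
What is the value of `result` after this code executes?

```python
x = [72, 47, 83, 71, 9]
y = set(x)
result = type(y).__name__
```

x is list; y is set; result = 'set'

'set'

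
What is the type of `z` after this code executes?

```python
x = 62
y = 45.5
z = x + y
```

int + float = float

float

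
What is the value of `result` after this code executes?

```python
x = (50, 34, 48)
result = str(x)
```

x = (50, 34, 48); result = '(50, 34, 48)'

'(50, 34, 48)'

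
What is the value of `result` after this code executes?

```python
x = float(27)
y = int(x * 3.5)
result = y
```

x = 27.0; y = 94; result = 94

94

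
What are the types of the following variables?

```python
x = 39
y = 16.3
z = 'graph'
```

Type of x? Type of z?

x is assigned a bare integer (no decimal point), so it is an int; z is assigned a quoted string literal, so it is a str

int, str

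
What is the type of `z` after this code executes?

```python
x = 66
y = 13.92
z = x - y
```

int - float = float

float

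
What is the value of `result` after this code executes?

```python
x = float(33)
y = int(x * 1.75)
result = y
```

x = 33.0; y = 57; result = 57

57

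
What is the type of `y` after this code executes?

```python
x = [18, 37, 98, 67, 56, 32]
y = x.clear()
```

list.clear() returns None

NoneType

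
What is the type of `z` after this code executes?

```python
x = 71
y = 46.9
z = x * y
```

int * float = float

float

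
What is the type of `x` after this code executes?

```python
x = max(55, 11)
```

max() of ints returns int

int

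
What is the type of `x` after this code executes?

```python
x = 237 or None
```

'or' returns first truthy value

int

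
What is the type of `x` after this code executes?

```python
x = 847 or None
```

'or' returns first truthy value

int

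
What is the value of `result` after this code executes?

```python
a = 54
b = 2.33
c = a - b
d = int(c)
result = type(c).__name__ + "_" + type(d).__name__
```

a is int; b is float; c is float; d is int; result = 'float_int'

'float_int'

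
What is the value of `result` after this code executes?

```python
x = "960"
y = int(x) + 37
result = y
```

x = '960'; y = 997; result = 997

997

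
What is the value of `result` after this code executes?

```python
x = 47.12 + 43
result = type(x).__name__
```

x is float; result = 'float'

'float'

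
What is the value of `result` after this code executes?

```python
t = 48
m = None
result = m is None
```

t = 48; m = None; result = True

True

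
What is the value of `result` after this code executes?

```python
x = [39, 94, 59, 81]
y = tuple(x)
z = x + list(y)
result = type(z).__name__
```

x is list; y is tuple; z is list; result = 'list'

'list'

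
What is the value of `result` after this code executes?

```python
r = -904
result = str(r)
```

r = -904; result = '-904'

'-904'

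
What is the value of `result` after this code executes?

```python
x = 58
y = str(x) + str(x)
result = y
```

x = 58; y = '5858'; result = '5858'

'5858'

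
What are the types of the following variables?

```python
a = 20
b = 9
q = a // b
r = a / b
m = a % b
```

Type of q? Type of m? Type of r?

// returns int; % of ints returns int; / returns float

int, int, float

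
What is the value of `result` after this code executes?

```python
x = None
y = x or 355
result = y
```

x = None; y = 355; result = 355

355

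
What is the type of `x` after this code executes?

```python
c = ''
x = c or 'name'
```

'or' returns first truthy value (str)

str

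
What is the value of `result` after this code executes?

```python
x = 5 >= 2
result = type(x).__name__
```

x is bool; result = 'bool'

'bool'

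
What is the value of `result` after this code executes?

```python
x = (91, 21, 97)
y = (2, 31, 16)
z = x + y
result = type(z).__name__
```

x is tuple; y is tuple; z is tuple; result = 'tuple'

'tuple'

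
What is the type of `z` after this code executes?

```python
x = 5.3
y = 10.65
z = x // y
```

float // float = float

float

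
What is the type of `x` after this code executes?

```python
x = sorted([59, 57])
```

sorted() always returns list

list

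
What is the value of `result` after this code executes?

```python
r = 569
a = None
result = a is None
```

r = 569; a = None; result = True

True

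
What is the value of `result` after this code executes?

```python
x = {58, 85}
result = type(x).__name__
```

x is set; result = 'set'

'set'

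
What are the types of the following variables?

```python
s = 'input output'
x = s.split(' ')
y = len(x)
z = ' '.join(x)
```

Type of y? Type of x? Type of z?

len() returns int; str.split() returns list; str.join() returns str

int, list, str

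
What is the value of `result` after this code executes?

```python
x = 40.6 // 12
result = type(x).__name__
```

x is float; result = 'float'

'float'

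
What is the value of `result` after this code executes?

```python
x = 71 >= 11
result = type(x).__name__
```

x is bool; result = 'bool'

'bool'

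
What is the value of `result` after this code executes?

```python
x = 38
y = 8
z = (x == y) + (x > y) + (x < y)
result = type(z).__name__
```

x is int; y is int; z is int; result = 'int'

'int'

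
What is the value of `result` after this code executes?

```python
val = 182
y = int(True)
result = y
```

val = 182; y = 1; result = 1

1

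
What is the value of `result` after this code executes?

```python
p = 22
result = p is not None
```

p = 22; result = True

True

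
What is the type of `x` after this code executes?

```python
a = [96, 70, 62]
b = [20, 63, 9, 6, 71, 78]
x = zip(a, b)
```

zip() returns a zip object

zip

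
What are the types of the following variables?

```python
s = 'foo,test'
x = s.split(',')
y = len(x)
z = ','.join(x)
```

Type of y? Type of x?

len() returns int; str.split() returns list

int, list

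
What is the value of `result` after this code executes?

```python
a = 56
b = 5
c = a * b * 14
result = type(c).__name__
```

a is int; b is int; c is int; result = 'int'

'int'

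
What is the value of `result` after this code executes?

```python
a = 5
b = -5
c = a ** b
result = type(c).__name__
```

a is int; b is int; c is float; result = 'float'

'float'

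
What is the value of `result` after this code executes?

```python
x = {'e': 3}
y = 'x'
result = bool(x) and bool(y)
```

x = {'e': 3}; y = 'x'; result = True

True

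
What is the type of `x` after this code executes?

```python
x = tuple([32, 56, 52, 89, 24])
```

tuple() constructor returns tuple

tuple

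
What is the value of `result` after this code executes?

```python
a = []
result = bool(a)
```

a = []; result = False

False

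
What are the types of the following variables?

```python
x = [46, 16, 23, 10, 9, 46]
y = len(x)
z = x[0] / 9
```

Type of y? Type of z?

len() returns int; int / int = float

int, float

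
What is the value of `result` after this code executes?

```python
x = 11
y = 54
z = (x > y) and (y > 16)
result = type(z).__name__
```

x is int; y is int; z is bool; result = 'bool'

'bool'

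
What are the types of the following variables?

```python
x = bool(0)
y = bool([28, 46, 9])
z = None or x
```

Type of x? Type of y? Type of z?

bool() returns bool; bool() returns bool; None or bool returns the bool

bool, bool, bool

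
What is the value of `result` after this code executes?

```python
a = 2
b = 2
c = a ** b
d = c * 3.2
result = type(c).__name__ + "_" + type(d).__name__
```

a is int; b is int; c is int; d is float; result = 'int_float'

'int_float'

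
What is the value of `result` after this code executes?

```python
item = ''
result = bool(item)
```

item = ''; result = False

False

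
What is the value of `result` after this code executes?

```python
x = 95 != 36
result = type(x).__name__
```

x is bool; result = 'bool'

'bool'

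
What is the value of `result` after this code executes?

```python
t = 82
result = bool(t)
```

t = 82; result = True

True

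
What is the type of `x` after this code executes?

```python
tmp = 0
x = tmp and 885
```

'and' returns first falsy value (0 is int)

int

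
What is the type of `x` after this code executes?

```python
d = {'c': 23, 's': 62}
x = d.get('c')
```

dict.get() returns value type when found

int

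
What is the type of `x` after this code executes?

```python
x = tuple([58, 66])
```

tuple() constructor returns tuple

tuple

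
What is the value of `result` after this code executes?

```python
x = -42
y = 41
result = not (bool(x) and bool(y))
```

x = -42; y = 41; result = False

False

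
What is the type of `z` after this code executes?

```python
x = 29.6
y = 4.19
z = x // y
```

float // float = float

float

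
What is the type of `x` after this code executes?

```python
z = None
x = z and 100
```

'and' returns first falsy value (None)

NoneType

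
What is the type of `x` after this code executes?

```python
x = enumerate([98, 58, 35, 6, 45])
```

enumerate() returns an enumerate object

enumerate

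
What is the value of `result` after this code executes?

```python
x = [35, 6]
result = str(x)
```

x = [35, 6]; result = '[35, 6]'

'[35, 6]'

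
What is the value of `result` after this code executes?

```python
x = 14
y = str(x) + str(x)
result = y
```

x = 14; y = '1414'; result = '1414'

'1414'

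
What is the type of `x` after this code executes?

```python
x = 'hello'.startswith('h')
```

str.startswith() returns bool

bool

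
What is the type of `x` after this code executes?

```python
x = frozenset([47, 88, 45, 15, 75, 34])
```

frozenset() returns frozenset

frozenset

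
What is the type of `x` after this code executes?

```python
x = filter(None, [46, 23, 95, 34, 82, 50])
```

filter() returns a filter object

filter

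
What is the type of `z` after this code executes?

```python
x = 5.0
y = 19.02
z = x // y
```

float // float = float

float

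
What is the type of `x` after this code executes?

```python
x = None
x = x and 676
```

'and' returns first falsy value (None)

NoneType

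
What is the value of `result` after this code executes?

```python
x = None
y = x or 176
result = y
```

x = None; y = 176; result = 176

176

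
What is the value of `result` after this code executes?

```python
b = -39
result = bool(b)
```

b = -39; result = True

True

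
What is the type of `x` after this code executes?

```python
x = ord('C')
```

ord() returns int (code point)

int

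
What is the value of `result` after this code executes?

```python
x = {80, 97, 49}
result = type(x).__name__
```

x is set; result = 'set'

'set'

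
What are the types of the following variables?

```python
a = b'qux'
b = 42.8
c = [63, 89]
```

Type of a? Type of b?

a is assigned a bytes literal (b'...' prefix); b is assigned a number with a decimal point, so it is a float

bytes, float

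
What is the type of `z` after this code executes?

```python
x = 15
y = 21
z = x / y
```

int / int = float

float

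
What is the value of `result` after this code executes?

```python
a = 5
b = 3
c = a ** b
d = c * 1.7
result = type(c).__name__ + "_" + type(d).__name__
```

a is int; b is int; c is int; d is float; result = 'int_float'

'int_float'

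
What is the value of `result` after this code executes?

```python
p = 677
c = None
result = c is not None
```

p = 677; c = None; result = False

False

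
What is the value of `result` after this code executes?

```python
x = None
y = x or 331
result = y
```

x = None; y = 331; result = 331

331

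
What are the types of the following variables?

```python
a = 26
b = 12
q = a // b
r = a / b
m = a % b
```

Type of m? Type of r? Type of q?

% of ints returns int; / returns float; // returns int

int, float, int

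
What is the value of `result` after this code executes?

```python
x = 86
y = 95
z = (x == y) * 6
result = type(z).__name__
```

x is int; y is int; z is int; result = 'int'

'int'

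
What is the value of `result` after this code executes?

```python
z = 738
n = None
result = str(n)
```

z = 738; n = None; result = 'None'

'None'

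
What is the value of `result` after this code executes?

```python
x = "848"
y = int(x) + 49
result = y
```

x = '848'; y = 897; result = 897

897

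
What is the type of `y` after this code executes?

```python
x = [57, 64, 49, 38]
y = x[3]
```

Indexing list[int] returns int

int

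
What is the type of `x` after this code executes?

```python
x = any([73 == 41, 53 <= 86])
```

any() returns bool

bool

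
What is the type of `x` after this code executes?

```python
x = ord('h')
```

ord() returns int (code point)

int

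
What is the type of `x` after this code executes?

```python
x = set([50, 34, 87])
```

set() constructor returns set

set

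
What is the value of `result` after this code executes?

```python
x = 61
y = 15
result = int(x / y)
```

x = 61; y = 15; result = 4

4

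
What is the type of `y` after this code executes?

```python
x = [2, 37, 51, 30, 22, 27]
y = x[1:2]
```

Slicing a list returns a list

list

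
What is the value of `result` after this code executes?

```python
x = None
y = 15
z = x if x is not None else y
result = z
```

x = None; y = 15; z = 15; result = 15

15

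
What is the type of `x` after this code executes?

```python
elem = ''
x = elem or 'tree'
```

'or' returns first truthy value (str)

str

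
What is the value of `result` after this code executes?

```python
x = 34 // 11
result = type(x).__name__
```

x is int; result = 'int'

'int'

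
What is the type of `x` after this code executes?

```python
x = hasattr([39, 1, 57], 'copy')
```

hasattr() returns bool

bool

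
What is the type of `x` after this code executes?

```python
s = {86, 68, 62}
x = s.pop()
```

Popping from set[int] returns int

int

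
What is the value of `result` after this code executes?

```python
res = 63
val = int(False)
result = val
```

res = 63; val = 0; result = 0

0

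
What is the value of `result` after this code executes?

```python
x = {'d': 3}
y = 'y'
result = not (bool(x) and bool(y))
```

x = {'d': 3}; y = 'y'; result = False

False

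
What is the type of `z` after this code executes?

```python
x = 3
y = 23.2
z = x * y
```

int * float = float

float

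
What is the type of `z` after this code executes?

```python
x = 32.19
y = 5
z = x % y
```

float % int = float

float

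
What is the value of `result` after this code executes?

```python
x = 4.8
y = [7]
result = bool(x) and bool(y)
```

x = 4.8; y = [7]; result = True

True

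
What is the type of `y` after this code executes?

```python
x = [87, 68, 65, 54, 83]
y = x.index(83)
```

list.index() returns int

int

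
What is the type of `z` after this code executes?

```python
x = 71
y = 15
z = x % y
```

int % int = int

int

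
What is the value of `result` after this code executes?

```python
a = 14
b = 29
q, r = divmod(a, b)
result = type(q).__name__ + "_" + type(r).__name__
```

a is int; b is int; q is int; r is int; result = 'int_int'

'int_int'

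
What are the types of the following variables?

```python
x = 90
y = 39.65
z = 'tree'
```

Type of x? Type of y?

x is assigned a bare integer (no decimal point), so it is an int; y is assigned a number with a decimal point, so it is a float

int, float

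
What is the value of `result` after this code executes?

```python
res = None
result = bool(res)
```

res = None; result = False

False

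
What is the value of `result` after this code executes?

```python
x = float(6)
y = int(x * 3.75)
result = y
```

x = 6.0; y = 22; result = 22

22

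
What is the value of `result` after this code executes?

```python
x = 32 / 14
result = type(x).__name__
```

x is float; result = 'float'

'float'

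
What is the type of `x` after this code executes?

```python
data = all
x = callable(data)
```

callable() returns bool

bool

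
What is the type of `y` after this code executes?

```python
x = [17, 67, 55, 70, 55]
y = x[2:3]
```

Slicing a list returns a list

list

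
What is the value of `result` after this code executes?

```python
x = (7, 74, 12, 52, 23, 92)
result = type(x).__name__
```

x is tuple; result = 'tuple'

'tuple'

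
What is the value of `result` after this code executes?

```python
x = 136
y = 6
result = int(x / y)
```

x = 136; y = 6; result = 22

22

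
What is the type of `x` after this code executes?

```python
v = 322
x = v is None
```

'is' comparison returns bool

bool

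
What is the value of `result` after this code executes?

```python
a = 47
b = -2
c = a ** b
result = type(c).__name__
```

a is int; b is int; c is float; result = 'float'

'float'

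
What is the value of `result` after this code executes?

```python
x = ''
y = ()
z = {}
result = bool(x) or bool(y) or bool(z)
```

x = ''; y = (); z = {}; result = False

False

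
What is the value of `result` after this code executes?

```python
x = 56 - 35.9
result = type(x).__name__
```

x is float; result = 'float'

'float'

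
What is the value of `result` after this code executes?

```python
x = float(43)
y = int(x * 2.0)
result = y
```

x = 43.0; y = 86; result = 86

86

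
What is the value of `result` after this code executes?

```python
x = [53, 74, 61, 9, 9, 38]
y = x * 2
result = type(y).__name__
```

x is list; y is list; result = 'list'

'list'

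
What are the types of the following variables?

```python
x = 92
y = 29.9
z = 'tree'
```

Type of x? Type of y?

x is assigned a bare integer (no decimal point), so it is an int; y is assigned a number with a decimal point, so it is a float

int, float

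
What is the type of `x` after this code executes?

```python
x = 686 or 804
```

'or' returns first truthy value (int)

int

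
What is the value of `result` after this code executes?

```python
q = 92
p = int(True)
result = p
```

q = 92; p = 1; result = 1

1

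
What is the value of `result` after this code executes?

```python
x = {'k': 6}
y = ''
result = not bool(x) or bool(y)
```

x = {'k': 6}; y = ''; result = False

False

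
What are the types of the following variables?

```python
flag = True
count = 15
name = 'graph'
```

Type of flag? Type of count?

flag is assigned the constant True, which has type bool; count is assigned a bare integer (no decimal point), so it is an int

bool, int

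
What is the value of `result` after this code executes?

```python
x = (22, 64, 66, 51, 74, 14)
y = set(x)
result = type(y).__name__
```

x is tuple; y is set; result = 'set'

'set'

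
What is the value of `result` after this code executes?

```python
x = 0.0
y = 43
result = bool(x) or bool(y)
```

x = 0.0; y = 43; result = True

True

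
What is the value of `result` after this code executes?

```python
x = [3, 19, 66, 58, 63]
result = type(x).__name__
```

x is list; result = 'list'

'list'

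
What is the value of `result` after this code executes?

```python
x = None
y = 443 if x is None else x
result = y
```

x = None; y = 443; result = 443

443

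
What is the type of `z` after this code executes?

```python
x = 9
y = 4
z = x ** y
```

positive int ** positive int = int

int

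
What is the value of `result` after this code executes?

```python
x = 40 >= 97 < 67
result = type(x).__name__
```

x is bool; result = 'bool'

'bool'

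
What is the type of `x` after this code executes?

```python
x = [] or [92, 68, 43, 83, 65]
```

'or' returns first truthy value (list)

list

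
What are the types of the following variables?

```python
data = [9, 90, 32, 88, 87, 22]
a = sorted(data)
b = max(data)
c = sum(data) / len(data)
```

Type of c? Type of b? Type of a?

int / int = float; max of ints returns int; sorted() returns list

float, int, list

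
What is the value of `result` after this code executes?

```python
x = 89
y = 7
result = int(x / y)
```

x = 89; y = 7; result = 12

12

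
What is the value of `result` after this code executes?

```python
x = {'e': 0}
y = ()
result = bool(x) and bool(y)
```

x = {'e': 0}; y = (); result = False

False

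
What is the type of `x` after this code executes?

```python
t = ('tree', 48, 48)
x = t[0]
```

Index 0 of tuple is a str literal

str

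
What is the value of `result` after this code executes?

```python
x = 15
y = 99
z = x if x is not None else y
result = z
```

x = 15; y = 99; z = 15; result = 15

15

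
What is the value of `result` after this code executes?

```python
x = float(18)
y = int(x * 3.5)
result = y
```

x = 18.0; y = 63; result = 63

63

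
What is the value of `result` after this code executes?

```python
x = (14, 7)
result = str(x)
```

x = (14, 7); result = '(14, 7)'

'(14, 7)'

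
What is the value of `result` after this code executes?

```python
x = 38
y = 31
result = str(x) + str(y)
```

x = 38; y = 31; result = '3831'

'3831'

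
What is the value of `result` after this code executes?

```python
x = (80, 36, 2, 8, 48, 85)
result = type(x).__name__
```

x is tuple; result = 'tuple'

'tuple'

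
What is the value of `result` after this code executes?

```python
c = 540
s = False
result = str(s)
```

c = 540; s = False; result = 'False'

'False'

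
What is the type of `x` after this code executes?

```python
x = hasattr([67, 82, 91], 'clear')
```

hasattr() returns bool

bool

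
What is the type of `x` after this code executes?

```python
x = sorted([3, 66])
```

sorted() always returns list

list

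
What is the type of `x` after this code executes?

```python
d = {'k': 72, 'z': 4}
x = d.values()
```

.values() returns dict_values view

dict_values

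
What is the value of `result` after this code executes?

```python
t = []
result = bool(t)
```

t = []; result = False

False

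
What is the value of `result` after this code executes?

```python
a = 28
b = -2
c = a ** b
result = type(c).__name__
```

a is int; b is int; c is float; result = 'float'

'float'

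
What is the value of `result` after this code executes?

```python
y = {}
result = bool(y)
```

y = {}; result = False

False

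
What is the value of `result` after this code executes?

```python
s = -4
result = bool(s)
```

s = -4; result = True

True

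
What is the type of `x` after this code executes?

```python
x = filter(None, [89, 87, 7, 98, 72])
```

filter() returns a filter object

filter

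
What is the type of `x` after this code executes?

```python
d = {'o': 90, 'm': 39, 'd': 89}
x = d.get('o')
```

dict.get() returns value type when found

int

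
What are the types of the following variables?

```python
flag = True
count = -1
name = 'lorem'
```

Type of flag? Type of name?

flag is assigned the constant True, which has type bool; name is assigned a quoted string literal, so it is a str

bool, str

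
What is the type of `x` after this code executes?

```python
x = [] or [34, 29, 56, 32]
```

'or' returns first truthy value (list)

list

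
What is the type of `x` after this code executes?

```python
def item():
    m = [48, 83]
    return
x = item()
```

Bare return returns None

NoneType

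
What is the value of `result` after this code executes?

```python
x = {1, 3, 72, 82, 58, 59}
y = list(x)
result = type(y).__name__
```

x is set; y is list; result = 'list'

'list'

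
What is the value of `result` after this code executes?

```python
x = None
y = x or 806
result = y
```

x = None; y = 806; result = 806

806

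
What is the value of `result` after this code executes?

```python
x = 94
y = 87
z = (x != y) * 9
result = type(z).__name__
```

x is int; y is int; z is int; result = 'int'

'int'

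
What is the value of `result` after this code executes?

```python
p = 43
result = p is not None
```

p = 43; result = True

True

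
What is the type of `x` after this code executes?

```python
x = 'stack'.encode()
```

str.encode() returns bytes

bytes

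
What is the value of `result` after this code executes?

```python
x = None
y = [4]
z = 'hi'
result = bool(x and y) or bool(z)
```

x = None; y = [4]; z = 'hi'; result = True

True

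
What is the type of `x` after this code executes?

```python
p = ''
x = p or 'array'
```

'or' returns first truthy value (str)

str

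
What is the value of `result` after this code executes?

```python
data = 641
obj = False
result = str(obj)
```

data = 641; obj = False; result = 'False'

'False'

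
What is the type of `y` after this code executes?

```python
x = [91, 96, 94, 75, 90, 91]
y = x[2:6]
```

Slicing a list returns a list

list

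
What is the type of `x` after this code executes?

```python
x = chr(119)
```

chr() returns str (single char)

str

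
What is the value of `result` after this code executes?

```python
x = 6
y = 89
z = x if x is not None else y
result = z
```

x = 6; y = 89; z = 6; result = 6

6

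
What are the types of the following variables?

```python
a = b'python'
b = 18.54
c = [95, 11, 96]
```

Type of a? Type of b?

a is assigned a bytes literal (b'...' prefix); b is assigned a number with a decimal point, so it is a float

bytes, float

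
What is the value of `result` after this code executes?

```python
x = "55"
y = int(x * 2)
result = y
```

x = '55'; y = 5555; result = 5555

5555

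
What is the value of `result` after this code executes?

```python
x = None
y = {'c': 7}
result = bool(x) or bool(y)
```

x = None; y = {'c': 7}; result = True

True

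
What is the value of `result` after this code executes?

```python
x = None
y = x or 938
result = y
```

x = None; y = 938; result = 938

938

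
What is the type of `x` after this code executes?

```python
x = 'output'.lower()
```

str.lower() returns str

str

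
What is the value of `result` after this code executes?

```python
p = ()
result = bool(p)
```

p = (); result = False

False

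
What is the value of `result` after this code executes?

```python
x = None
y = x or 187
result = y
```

x = None; y = 187; result = 187

187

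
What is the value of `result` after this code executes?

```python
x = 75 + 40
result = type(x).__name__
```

x is int; result = 'int'

'int'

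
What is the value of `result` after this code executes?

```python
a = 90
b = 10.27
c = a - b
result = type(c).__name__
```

a is int; b is float; c is float; result = 'float'

'float'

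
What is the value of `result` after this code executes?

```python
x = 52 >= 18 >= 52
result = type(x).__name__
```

x is bool; result = 'bool'

'bool'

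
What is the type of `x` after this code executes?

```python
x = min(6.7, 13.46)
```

min() of floats returns float

float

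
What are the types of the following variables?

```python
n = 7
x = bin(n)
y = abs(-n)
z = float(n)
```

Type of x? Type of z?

bin() returns str; float() returns float

str, float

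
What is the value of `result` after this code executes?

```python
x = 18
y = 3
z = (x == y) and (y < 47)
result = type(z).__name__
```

x is int; y is int; z is bool; result = 'bool'

'bool'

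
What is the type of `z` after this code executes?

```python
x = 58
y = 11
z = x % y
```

int % int = int

int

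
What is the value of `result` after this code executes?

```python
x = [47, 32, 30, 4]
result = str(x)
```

x = [47, 32, 30, 4]; result = '[47, 32, 30, 4]'

'[47, 32, 30, 4]'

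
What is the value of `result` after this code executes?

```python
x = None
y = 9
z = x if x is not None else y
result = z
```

x = None; y = 9; z = 9; result = 9

9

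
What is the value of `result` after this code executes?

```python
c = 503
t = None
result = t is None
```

c = 503; t = None; result = True

True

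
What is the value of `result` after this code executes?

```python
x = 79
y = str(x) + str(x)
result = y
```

x = 79; y = '7979'; result = '7979'

'7979'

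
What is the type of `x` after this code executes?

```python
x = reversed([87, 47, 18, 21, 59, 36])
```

reversed() on a list returns list_reverseiterator

list_reverseiterator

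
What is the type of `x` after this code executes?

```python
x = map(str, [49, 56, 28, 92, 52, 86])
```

map() returns a map object

map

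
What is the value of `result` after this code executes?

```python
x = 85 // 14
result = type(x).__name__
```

x is int; result = 'int'

'int'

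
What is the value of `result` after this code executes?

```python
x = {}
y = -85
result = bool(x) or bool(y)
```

x = {}; y = -85; result = True

True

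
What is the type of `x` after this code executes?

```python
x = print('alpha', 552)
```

print() returns None

NoneType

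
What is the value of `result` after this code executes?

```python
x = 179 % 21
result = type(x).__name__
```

x is int; result = 'int'

'int'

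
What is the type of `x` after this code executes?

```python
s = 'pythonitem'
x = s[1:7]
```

Slicing a str returns str

str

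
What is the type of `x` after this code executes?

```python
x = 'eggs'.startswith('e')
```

str.startswith() returns bool

bool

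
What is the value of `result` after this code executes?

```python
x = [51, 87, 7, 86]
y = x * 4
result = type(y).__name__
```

x is list; y is list; result = 'list'

'list'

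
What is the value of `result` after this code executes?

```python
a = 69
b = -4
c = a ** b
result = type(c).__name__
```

a is int; b is int; c is float; result = 'float'

'float'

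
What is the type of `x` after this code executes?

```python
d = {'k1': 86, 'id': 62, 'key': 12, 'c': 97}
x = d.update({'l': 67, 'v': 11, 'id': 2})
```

dict.update() returns None

NoneType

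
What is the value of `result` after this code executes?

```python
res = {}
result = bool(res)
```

res = {}; result = False

False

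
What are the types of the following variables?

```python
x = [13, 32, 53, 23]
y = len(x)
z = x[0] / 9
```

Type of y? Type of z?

len() returns int; int / int = float

int, float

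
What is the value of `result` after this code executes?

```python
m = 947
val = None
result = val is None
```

m = 947; val = None; result = True

True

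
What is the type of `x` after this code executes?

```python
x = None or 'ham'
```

'or' with None returns the other truthy value (str)

str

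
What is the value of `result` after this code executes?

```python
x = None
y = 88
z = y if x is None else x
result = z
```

x = None; y = 88; z = 88; result = 88

88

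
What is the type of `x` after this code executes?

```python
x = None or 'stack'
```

'or' with None returns the other truthy value (str)

str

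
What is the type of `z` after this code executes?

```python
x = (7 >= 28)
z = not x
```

'not' returns bool

bool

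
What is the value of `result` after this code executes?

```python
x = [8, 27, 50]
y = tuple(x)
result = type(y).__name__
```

x is list; y is tuple; result = 'tuple'

'tuple'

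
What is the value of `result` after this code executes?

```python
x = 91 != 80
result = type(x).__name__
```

x is bool; result = 'bool'

'bool'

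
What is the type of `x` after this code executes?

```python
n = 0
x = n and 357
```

'and' returns first falsy value (0 is int)

int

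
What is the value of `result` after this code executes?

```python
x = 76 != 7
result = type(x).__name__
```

x is bool; result = 'bool'

'bool'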